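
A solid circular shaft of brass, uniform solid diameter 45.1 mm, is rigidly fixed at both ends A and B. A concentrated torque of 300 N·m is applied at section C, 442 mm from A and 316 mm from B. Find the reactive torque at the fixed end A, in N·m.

125 N·m

With uniform GJ and both ends fixed, compatibility θ_AC = θ_CB gives T_A·a = T_B·b, together with T_A + T_B = T₀.
T_A = T₀·b/(a+b) = 300.0·316/758.0 = 125.1 N·m; T_B = 174.9 N·m.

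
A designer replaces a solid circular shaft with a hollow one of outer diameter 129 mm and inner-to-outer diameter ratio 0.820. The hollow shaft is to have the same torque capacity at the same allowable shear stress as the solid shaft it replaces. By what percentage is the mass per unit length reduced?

Equal τ_max and T ⇒ the solid shaft needs d_s³ = d_o³(1−k⁴), so d_s = 129·(1−0.820⁴)^(1/3) = 105.6 mm.
Area ratio A_h/A_s = d_o²(1−k²)/d_s² = (1−k²)/(1−k⁴)^(2/3) = 0.4893.
Mass saving = 1 − 0.4893 = 51.1 %.

51.1 %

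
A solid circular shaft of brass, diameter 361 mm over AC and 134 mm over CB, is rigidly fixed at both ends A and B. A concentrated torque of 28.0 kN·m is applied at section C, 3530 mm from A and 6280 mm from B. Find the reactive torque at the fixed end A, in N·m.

27700 N·m

Compatibility: T_A·a/J_AC = T_B·b/J_CB with T_A + T_B = T₀.
J_AC = 1.67×10^-3 m⁴, J_CB = 3.17×10^-5 m⁴, so T_A = T₀·(J_AC/a)/((J_AC/a)+(J_CB/b)) = 27700 N·m, T_B = 295.6 N·m.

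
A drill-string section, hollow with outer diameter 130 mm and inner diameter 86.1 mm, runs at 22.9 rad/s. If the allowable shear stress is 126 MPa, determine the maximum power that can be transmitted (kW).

1010 kW

J = π(d_o⁴ − d_i⁴)/32 = π(0.130⁴ − 0.0861⁴)/32 = 2.264×10^-5 m⁴.
T_max = τ_allow·J/r = 1.26×10^8 × 2.264×10^-5 / 0.0650 = 43900 N·m.
ω = 22.9 rad/s, so P_max = T_max·ω = 1.005×10^6 W.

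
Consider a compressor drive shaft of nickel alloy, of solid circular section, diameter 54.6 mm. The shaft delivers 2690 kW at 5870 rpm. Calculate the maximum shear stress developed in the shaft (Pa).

1.37e8 Pa

ω = 2π·5870/60 = 614.7 rad/s, so T = P/ω = 2690×10³ / 614.7 = 4376 N·m.
J = πd⁴/32 = π(0.0546)⁴/32 = 8.725×10^-7 m⁴.
τ_max = T·r/J = 4376 × 0.0273 / 8.725×10^-7 = 1.369×10^8 Pa.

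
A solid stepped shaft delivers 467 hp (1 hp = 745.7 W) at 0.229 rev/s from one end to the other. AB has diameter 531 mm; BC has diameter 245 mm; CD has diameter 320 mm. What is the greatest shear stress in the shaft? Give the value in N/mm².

83.8 N/mm²

ω = 2π·0.229 = 1.439 rad/s, so T = P/ω = 467×745.7 / 1.439 = 242000 N·m.
Under the same torque, τ_max = 16T/(πd³) is largest where d is smallest — segment BC (d = 245 mm).
τ_max = 16·242000/(π·(0.245)³) = 8.382×10^7 Pa.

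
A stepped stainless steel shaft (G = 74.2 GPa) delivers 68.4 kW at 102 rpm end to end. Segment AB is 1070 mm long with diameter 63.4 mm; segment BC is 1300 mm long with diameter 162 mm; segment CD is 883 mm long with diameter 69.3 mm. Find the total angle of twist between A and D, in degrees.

ω = 2π·102/60 = 10.68 rad/s, so T = P/ω = 68.4×10³ / 10.68 = 6404 N·m.
J_AB = π(0.0634)⁴/32 = 1.59×10^-6 m⁴; J_BC = π(0.162)⁴/32 = 6.76×10^-5 m⁴; J_CD = π(0.0693)⁴/32 = 2.26×10^-6 m⁴.
θ = (T/G)·Σ L_i/J_i = (6404/74.2×10⁹)·(1.07/1.59×10^-6 + 1.30/6.76×10^-5 + 0.883/2.26×10^-6) = 0.09353 rad.

5.36°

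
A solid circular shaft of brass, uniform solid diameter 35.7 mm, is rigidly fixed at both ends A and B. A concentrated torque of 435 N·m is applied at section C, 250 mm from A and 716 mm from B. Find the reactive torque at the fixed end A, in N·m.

With uniform GJ and both ends fixed, compatibility θ_AC = θ_CB gives T_A·a = T_B·b, together with T_A + T_B = T₀.
T_A = T₀·b/(a+b) = 435.0·716/966.0 = 322.4 N·m; T_B = 112.6 N·m.

322 N·m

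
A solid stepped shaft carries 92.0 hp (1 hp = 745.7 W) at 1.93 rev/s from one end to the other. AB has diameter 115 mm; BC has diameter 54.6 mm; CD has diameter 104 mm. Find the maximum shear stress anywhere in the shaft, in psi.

ω = 2π·1.93 = 12.13 rad/s, so T = P/ω = 92.0×745.7 / 12.13 = 5657 N·m.
Under the same torque, τ_max = 16T/(πd³) is largest where d is smallest — segment BC (d = 54.6 mm).
τ_max = 16·5657/(π·(0.0546)³) = 1.770×10^8 Pa.

25700 psi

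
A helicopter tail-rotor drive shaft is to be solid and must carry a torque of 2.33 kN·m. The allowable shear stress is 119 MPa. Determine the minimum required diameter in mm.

46.4 mm

For a solid shaft τ_max = 16T/(πd³), so d = (16T/(π τ_allow))^(1/3) = (16·2330/(π·1.19×10^8))^(1/3) = 0.04637 m.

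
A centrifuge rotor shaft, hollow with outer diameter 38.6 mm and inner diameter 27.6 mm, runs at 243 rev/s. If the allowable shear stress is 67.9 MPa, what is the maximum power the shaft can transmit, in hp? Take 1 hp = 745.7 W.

1160 hp

J = π(d_o⁴ − d_i⁴)/32 = π(0.0386⁴ − 0.0276⁴)/32 = 1.610×10^-7 m⁴.
T_max = τ_allow·J/r = 6.79×10^7 × 1.610×10^-7 / 0.0193 = 566.3 N·m.
ω = 2π·243 = 1527 rad/s, so P_max = T_max·ω = 8.647×10^5 W.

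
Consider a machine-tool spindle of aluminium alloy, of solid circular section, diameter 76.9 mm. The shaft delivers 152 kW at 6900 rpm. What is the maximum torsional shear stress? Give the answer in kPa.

ω = 2π·6900/60 = 722.6 rad/s, so T = P/ω = 152×10³ / 722.6 = 210.4 N·m.
J = πd⁴/32 = π(0.0769)⁴/32 = 3.433×10^-6 m⁴.
τ_max = T·r/J = 210.4 × 0.0385 / 3.433×10^-6 = 2.356×10^6 Pa.

2360 kPa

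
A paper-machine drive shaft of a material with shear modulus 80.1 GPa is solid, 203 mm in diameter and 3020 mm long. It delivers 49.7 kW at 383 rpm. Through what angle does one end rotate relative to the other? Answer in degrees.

0.0161°

ω = 2π·383/60 = 40.11 rad/s, so T = P/ω = 49.7×10³ / 40.11 = 1239 N·m.
J = πd⁴/32 = π(0.203)⁴/32 = 1.667×10^-4 m⁴.
θ = T·L/(G·J) = 1239 × 3.02 / (80.1×10⁹ × 1.667×10^-4) = 2.802×10^-4 rad.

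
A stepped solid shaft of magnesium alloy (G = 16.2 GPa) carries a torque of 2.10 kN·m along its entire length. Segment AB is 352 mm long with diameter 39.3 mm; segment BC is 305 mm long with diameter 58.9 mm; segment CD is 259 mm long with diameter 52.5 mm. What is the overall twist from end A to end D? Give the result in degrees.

J_AB = π(0.0393)⁴/32 = 2.34×10^-7 m⁴; J_BC = π(0.0589)⁴/32 = 1.18×10^-6 m⁴; J_CD = π(0.0525)⁴/32 = 7.46×10^-7 m⁴.
θ = (T/G)·Σ L_i/J_i = (2100/16.2×10⁹)·(0.352/2.34×10^-7 + 0.305/1.18×10^-6 + 0.259/7.46×10^-7) = 0.2733 rad.

15.7°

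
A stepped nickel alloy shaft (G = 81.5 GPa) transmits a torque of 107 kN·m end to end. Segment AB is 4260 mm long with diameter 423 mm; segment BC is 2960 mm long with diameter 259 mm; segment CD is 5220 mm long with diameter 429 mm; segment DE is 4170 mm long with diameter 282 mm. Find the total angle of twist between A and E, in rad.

J_AB = π(0.423)⁴/32 = 3.14×10^-3 m⁴; J_BC = π(0.259)⁴/32 = 4.42×10^-4 m⁴; J_CD = π(0.429)⁴/32 = 3.33×10^-3 m⁴; J_DE = π(0.282)⁴/32 = 6.21×10^-4 m⁴.
θ = (T/G)·Σ L_i/J_i = (107000/81.5×10⁹)·(4.26/3.14×10^-3 + 2.96/4.42×10^-4 + 5.22/3.33×10^-3 + 4.17/6.21×10^-4) = 0.02145 rad.

0.0215 rad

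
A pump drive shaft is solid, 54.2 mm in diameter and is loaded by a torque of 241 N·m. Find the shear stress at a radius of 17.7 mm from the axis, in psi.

J = πd⁴/32 = π(0.0542)⁴/32 = 8.472×10^-7 m⁴.
Shear stress varies linearly with radius: τ = T·r/J = 241.0 × 0.0177 / 8.472×10^-7 = 5.035×10^6 Pa.

730 psi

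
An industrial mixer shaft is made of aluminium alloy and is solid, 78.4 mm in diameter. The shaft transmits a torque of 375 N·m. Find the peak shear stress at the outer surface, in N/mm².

J = πd⁴/32 = π(0.0784)⁴/32 = 3.709×10^-6 m⁴.
τ_max = T·r/J = 375.0 × 0.0392 / 3.709×10^-6 = 3.963×10^6 Pa.

3.96 N/mm²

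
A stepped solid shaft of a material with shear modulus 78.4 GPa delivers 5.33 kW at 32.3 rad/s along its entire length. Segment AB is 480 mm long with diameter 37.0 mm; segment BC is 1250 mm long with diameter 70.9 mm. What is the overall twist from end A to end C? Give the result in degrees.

ω = 32.3 rad/s, so T = P/ω = 5.33×10³ / 32.30 = 165.0 N·m.
J_AB = π(0.0370)⁴/32 = 1.84×10^-7 m⁴; J_BC = π(0.0709)⁴/32 = 2.48×10^-6 m⁴.
θ = (T/G)·Σ L_i/J_i = (165.0/78.4×10⁹)·(0.480/1.84×10^-7 + 1.25/2.48×10^-6) = 6.551×10^-3 rad.

0.375°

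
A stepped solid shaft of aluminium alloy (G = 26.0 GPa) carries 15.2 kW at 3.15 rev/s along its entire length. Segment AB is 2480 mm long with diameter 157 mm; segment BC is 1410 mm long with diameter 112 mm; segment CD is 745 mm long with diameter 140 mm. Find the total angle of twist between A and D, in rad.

ω = 2π·3.15 = 19.79 rad/s, so T = P/ω = 15.2×10³ / 19.79 = 768.0 N·m.
J_AB = π(0.157)⁴/32 = 5.96×10^-5 m⁴; J_BC = π(0.112)⁴/32 = 1.54×10^-5 m⁴; J_CD = π(0.140)⁴/32 = 3.77×10^-5 m⁴.
θ = (T/G)·Σ L_i/J_i = (768.0/26.0×10⁹)·(2.48/5.96×10^-5 + 1.41/1.54×10^-5 + 0.745/3.77×10^-5) = 4.508×10^-3 rad.

0.00451 rad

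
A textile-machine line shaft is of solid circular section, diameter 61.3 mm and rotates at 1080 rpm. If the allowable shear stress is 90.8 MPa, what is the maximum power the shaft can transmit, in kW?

J = πd⁴/32 = π(0.0613)⁴/32 = 1.386×10^-6 m⁴.
T_max = τ_allow·J/r = 9.08×10^7 × 1.386×10^-6 / 0.0307 = 4107 N·m.
ω = 2π·1080/60 = 113.1 rad/s, so P_max = T_max·ω = 4.645×10^5 W.

464 kW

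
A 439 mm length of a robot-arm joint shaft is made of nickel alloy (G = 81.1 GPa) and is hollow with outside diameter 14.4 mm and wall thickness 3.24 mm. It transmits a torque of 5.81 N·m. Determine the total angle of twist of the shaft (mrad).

J = π(d_o⁴ − d_i⁴)/32 = π(0.0144⁴ − 0.00792⁴)/32 = 3.835×10^-9 m⁴.
θ = T·L/(G·J) = 5.810 × 0.439 / (81.1×10⁹ × 3.835×10^-9) = 8.201×10^-3 rad.

8.20 mrad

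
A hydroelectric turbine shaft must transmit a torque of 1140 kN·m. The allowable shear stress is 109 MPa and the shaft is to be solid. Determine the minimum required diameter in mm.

376 mm

For a solid shaft τ_max = 16T/(πd³), so d = (16T/(π τ_allow))^(1/3) = (16·1.140e6/(π·1.09×10^8))^(1/3) = 0.3763 m.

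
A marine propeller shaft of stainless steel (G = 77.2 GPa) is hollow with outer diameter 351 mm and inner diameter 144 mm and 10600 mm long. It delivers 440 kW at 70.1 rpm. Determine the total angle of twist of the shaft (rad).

0.00568 rad

ω = 2π·70.1/60 = 7.341 rad/s, so T = P/ω = 440×10³ / 7.341 = 59940 N·m.
J = π(d_o⁴ − d_i⁴)/32 = π(0.351⁴ − 0.144⁴)/32 = 1.448×10^-3 m⁴.
θ = T·L/(G·J) = 59940 × 10.6 / (77.2×10⁹ × 1.448×10^-3) = 5.684×10^-3 rad.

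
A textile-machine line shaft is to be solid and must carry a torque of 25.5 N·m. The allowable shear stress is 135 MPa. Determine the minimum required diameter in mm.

For a solid shaft τ_max = 16T/(πd³), so d = (16T/(π τ_allow))^(1/3) = (16·25.50/(π·1.35×10^8))^(1/3) = 0.009872 m.

9.87 mm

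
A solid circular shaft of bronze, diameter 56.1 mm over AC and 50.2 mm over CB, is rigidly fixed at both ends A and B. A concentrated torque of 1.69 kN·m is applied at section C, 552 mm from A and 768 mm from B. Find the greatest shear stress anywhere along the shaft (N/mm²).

Compatibility: T_A·a/J_AC = T_B·b/J_CB with T_A + T_B = T₀.
J_AC = 9.72×10^-7 m⁴, J_CB = 6.23×10^-7 m⁴, so T_A = T₀·(J_AC/a)/((J_AC/a)+(J_CB/b)) = 1157 N·m, T_B = 533.1 N·m.
τ in each portion: τ_AC = 3.34×10^7 Pa, τ_CB = 2.15×10^7 Pa; maximum is in AC.
τ_max = T_AC·r/J = 1157·0.0281/9.72×10^-7 = 3.337×10^7 Pa.

33.4 N/mm²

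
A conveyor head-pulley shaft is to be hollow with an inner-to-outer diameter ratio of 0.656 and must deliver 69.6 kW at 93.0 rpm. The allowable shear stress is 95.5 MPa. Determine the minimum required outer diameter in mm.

77.6 mm

ω = 2π·93.0/60 = 9.739 rad/s, so T = P/ω = 69.6×10³ / 9.739 = 7147 N·m.
For a hollow shaft with d_i/d_o = 0.656: τ_max = 16T/(π d_o³ (1−k⁴)), so d_o = [16T/(π τ_allow (1−k⁴))]^(1/3) = [16·7147/(π·9.55×10^7·0.8148)]^(1/3) = 0.07763 m.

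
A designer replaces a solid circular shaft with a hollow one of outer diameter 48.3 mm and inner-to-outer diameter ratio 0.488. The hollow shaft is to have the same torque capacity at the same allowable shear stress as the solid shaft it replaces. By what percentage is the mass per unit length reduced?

Equal τ_max and T ⇒ the solid shaft needs d_s³ = d_o³(1−k⁴), so d_s = 48.3·(1−0.488⁴)^(1/3) = 47.37 mm.
Area ratio A_h/A_s = d_o²(1−k²)/d_s² = (1−k²)/(1−k⁴)^(2/3) = 0.7921.
Mass saving = 1 − 0.7921 = 20.8 %.

20.8 %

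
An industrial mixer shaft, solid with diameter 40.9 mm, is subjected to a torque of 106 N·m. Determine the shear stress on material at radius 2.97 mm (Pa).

J = πd⁴/32 = π(0.0409)⁴/32 = 2.747×10^-7 m⁴.
Shear stress varies linearly with radius: τ = T·r/J = 106.0 × 0.00297 / 2.747×10^-7 = 1.146×10^6 Pa.

1.15e6 Pa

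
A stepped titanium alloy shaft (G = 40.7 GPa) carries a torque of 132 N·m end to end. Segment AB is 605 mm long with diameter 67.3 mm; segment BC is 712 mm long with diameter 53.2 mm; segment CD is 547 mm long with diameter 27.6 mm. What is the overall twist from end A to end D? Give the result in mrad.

35.1 mrad

J_AB = π(0.0673)⁴/32 = 2.01×10^-6 m⁴; J_BC = π(0.0532)⁴/32 = 7.86×10^-7 m⁴; J_CD = π(0.0276)⁴/32 = 5.70×10^-8 m⁴.
θ = (T/G)·Σ L_i/J_i = (132.0/40.7×10⁹)·(0.605/2.01×10^-6 + 0.712/7.86×10^-7 + 0.547/5.70×10^-8) = 0.03505 rad.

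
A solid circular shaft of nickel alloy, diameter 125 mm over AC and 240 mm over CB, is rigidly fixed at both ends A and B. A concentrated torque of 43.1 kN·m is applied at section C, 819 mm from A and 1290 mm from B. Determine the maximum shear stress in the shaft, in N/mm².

Compatibility: T_A·a/J_AC = T_B·b/J_CB with T_A + T_B = T₀.
J_AC = 2.40×10^-5 m⁴, J_CB = 3.26×10^-4 m⁴, so T_A = T₀·(J_AC/a)/((J_AC/a)+(J_CB/b)) = 4477 N·m, T_B = 38620 N·m.
τ in each portion: τ_AC = 1.17×10^7 Pa, τ_CB = 1.42×10^7 Pa; maximum is in CB.
τ_max = T_CB·r/J = 38620·0.120/3.26×10^-4 = 1.423×10^7 Pa.

14.2 N/mm²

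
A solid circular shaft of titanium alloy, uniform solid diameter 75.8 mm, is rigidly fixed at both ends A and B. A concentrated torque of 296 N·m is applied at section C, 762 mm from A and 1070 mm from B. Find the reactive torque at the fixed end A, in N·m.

With uniform GJ and both ends fixed, compatibility θ_AC = θ_CB gives T_A·a = T_B·b, together with T_A + T_B = T₀.
T_A = T₀·b/(a+b) = 296.0·1070/1832 = 172.9 N·m; T_B = 123.1 N·m.

173 N·m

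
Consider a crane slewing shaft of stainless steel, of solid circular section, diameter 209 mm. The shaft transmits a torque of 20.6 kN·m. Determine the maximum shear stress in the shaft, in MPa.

11.5 MPa

J = πd⁴/32 = π(0.209)⁴/32 = 1.873×10^-4 m⁴.
τ_max = T·r/J = 20600 × 0.104 / 1.873×10^-4 = 1.149×10^7 Pa.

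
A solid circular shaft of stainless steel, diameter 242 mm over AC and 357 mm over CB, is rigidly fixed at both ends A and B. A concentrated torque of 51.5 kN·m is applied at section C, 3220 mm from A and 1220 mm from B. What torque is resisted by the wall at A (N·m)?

Compatibility: T_A·a/J_AC = T_B·b/J_CB with T_A + T_B = T₀.
J_AC = 3.37×10^-4 m⁴, J_CB = 1.59×10^-3 m⁴, so T_A = T₀·(J_AC/a)/((J_AC/a)+(J_CB/b)) = 3815 N·m, T_B = 47690 N·m.

3810 N·m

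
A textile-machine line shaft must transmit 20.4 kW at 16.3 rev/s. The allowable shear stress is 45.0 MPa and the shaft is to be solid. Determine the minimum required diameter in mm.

ω = 2π·16.3 = 102.4 rad/s, so T = P/ω = 20.4×10³ / 102.4 = 199.2 N·m.
For a solid shaft τ_max = 16T/(πd³), so d = (16T/(π τ_allow))^(1/3) = (16·199.2/(π·4.50×10^7))^(1/3) = 0.02825 m.

28.2 mm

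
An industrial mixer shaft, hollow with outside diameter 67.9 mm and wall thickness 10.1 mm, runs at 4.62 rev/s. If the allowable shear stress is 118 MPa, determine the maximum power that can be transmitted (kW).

159 kW

J = π(d_o⁴ − d_i⁴)/32 = π(0.0679⁴ − 0.0477⁴)/32 = 1.579×10^-6 m⁴.
T_max = τ_allow·J/r = 1.18×10^8 × 1.579×10^-6 / 0.0340 = 5487 N·m.
ω = 2π·4.62 = 29.03 rad/s, so P_max = T_max·ω = 1.593×10^5 W.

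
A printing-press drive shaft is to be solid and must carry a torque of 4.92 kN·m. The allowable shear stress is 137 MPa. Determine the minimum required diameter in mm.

For a solid shaft τ_max = 16T/(πd³), so d = (16T/(π τ_allow))^(1/3) = (16·4920/(π·1.37×10^8))^(1/3) = 0.05676 m.

56.8 mm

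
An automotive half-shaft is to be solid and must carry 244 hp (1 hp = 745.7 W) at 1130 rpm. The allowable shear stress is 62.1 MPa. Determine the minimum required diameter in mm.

ω = 2π·1130/60 = 118.3 rad/s, so T = P/ω = 244×745.7 / 118.3 = 1538 N·m.
For a solid shaft τ_max = 16T/(πd³), so d = (16T/(π τ_allow))^(1/3) = (16·1538/(π·6.21×10^7))^(1/3) = 0.05015 m.

50.1 mm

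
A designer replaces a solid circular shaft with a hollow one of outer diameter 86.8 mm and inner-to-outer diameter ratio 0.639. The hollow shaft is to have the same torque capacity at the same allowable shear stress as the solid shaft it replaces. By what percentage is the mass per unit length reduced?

33.2 %

Equal τ_max and T ⇒ the solid shaft needs d_s³ = d_o³(1−k⁴), so d_s = 86.8·(1−0.639⁴)^(1/3) = 81.68 mm.
Area ratio A_h/A_s = d_o²(1−k²)/d_s² = (1−k²)/(1−k⁴)^(2/3) = 0.6682.
Mass saving = 1 − 0.6682 = 33.2 %.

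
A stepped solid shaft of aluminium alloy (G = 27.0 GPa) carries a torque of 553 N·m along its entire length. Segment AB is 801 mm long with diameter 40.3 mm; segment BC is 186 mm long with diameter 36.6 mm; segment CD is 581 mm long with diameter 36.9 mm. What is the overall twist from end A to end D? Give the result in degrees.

8.61°

J_AB = π(0.0403)⁴/32 = 2.59×10^-7 m⁴; J_BC = π(0.0366)⁴/32 = 1.76×10^-7 m⁴; J_CD = π(0.0369)⁴/32 = 1.82×10^-7 m⁴.
θ = (T/G)·Σ L_i/J_i = (553.0/27.0×10⁹)·(0.801/2.59×10^-7 + 0.186/1.76×10^-7 + 0.581/1.82×10^-7) = 0.1504 rad.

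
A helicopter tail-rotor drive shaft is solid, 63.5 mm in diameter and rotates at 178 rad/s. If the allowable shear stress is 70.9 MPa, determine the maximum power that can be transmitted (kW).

J = πd⁴/32 = π(0.0635)⁴/32 = 1.596×10^-6 m⁴.
T_max = τ_allow·J/r = 7.09×10^7 × 1.596×10^-6 / 0.0318 = 3564 N·m.
ω = 178 rad/s, so P_max = T_max·ω = 6.345×10^5 W.

634 kW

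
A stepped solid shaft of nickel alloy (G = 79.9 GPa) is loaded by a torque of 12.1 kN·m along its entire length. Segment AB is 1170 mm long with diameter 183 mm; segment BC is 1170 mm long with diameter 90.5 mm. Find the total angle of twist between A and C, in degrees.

J_AB = π(0.183)⁴/32 = 1.10×10^-4 m⁴; J_BC = π(0.0905)⁴/32 = 6.59×10^-6 m⁴.
θ = (T/G)·Σ L_i/J_i = (12100/79.9×10⁹)·(1.17/1.10×10^-4 + 1.17/6.59×10^-6) = 0.02851 rad.

1.63°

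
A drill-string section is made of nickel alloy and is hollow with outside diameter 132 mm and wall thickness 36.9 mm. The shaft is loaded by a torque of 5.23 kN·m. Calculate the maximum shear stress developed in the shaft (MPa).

12.0 MPa

J = π(d_o⁴ − d_i⁴)/32 = π(0.132⁴ − 0.0582⁴)/32 = 2.868×10^-5 m⁴.
τ_max = T·r/J = 5230 × 0.0660 / 2.868×10^-5 = 1.204×10^7 Pa.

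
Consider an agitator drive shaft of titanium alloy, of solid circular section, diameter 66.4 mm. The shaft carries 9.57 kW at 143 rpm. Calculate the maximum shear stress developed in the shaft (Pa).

1.11e7 Pa

ω = 2π·143/60 = 14.97 rad/s, so T = P/ω = 9.57×10³ / 14.97 = 639.1 N·m.
J = πd⁴/32 = π(0.0664)⁴/32 = 1.908×10^-6 m⁴.
τ_max = T·r/J = 639.1 × 0.0332 / 1.908×10^-6 = 1.112×10^7 Pa.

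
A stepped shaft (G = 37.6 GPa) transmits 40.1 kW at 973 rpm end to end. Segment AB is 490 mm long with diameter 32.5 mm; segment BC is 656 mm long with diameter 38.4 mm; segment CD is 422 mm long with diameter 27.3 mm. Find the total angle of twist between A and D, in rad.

0.160 rad

ω = 2π·973/60 = 101.9 rad/s, so T = P/ω = 40.1×10³ / 101.9 = 393.6 N·m.
J_AB = π(0.0325)⁴/32 = 1.10×10^-7 m⁴; J_BC = π(0.0384)⁴/32 = 2.13×10^-7 m⁴; J_CD = π(0.0273)⁴/32 = 5.45×10^-8 m⁴.
θ = (T/G)·Σ L_i/J_i = (393.6/37.6×10⁹)·(0.490/1.10×10^-7 + 0.656/2.13×10^-7 + 0.422/5.45×10^-8) = 0.1600 rad.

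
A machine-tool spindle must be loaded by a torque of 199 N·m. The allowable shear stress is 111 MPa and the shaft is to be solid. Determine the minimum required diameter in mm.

For a solid shaft τ_max = 16T/(πd³), so d = (16T/(π τ_allow))^(1/3) = (16·199.0/(π·1.11×10^8))^(1/3) = 0.02090 m.

20.9 mm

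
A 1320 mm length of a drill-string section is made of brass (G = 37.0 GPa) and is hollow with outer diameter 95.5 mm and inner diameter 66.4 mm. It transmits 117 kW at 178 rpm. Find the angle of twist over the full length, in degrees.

ω = 2π·178/60 = 18.64 rad/s, so T = P/ω = 117×10³ / 18.64 = 6277 N·m.
J = π(d_o⁴ − d_i⁴)/32 = π(0.0955⁴ − 0.0664⁴)/32 = 6.258×10^-6 m⁴.
θ = T·L/(G·J) = 6277 × 1.32 / (37.0×10⁹ × 6.258×10^-6) = 0.03578 rad.

2.05°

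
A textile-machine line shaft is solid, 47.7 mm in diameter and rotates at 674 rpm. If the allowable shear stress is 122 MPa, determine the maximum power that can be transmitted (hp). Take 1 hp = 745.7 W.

J = πd⁴/32 = π(0.0477)⁴/32 = 5.082×10^-7 m⁴.
T_max = τ_allow·J/r = 1.22×10^8 × 5.082×10^-7 / 0.0239 = 2600 N·m.
ω = 2π·674/60 = 70.58 rad/s, so P_max = T_max·ω = 1.835×10^5 W.

246 hp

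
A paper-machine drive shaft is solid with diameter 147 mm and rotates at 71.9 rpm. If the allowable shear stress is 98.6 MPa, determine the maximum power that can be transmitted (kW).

463 kW

J = πd⁴/32 = π(0.147)⁴/32 = 4.584×10^-5 m⁴.
T_max = τ_allow·J/r = 9.86×10^7 × 4.584×10^-5 / 0.0735 = 61500 N·m.
ω = 2π·71.9/60 = 7.529 rad/s, so P_max = T_max·ω = 4.630×10^5 W.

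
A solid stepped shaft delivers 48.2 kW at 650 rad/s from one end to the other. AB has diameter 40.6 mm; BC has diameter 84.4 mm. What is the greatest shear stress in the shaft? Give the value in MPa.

ω = 650 rad/s, so T = P/ω = 48.2×10³ / 650.0 = 74.15 N·m.
Under the same torque, τ_max = 16T/(πd³) is largest where d is smallest — segment AB (d = 40.6 mm).
τ_max = 16·74.15/(π·(0.0406)³) = 5.643×10^6 Pa.

5.64 MPa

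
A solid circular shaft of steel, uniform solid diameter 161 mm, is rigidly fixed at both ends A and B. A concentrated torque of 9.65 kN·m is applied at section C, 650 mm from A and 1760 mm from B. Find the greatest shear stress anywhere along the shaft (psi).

With uniform GJ and both ends fixed, compatibility θ_AC = θ_CB gives T_A·a = T_B·b, together with T_A + T_B = T₀.
T_A = T₀·b/(a+b) = 9650·1760/2410 = 7047 N·m; T_B = 2603 N·m.
τ in each portion: τ_AC = 8.60×10^6 Pa, τ_CB = 3.18×10^6 Pa; maximum is in AC.
τ_max = T_AC·r/J = 7047·0.0805/6.60×10^-5 = 8.600×10^6 Pa.

1250 psi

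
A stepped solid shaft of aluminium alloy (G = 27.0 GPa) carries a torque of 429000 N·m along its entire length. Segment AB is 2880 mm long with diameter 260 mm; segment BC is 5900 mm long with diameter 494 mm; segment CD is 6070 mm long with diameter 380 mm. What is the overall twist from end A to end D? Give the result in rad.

J_AB = π(0.260)⁴/32 = 4.49×10^-4 m⁴; J_BC = π(0.494)⁴/32 = 5.85×10^-3 m⁴; J_CD = π(0.380)⁴/32 = 2.05×10^-3 m⁴.
θ = (T/G)·Σ L_i/J_i = (429000/27.0×10⁹)·(2.88/4.49×10^-4 + 5.90/5.85×10^-3 + 6.07/2.05×10^-3) = 0.1651 rad.

0.165 rad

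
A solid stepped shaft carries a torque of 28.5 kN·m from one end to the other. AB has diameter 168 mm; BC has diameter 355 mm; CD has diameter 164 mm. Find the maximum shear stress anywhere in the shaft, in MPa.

Under the same torque, τ_max = 16T/(πd³) is largest where d is smallest — segment CD (d = 164 mm).
τ_max = 16·28500/(π·(0.164)³) = 3.291×10^7 Pa.

32.9 MPa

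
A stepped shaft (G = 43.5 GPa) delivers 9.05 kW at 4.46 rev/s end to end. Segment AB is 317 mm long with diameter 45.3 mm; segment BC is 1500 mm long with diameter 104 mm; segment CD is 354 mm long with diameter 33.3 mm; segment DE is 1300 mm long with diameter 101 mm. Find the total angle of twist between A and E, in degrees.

1.68°

ω = 2π·4.46 = 28.02 rad/s, so T = P/ω = 9.05×10³ / 28.02 = 322.9 N·m.
J_AB = π(0.0453)⁴/32 = 4.13×10^-7 m⁴; J_BC = π(0.104)⁴/32 = 1.15×10^-5 m⁴; J_CD = π(0.0333)⁴/32 = 1.21×10^-7 m⁴; J_DE = π(0.101)⁴/32 = 1.02×10^-5 m⁴.
θ = (T/G)·Σ L_i/J_i = (322.9/43.5×10⁹)·(0.317/4.13×10^-7 + 1.50/1.15×10^-5 + 0.354/1.21×10^-7 + 1.30/1.02×10^-5) = 0.02938 rad.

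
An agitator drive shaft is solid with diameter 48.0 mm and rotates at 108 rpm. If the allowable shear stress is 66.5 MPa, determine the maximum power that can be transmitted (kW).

J = πd⁴/32 = π(0.0480)⁴/32 = 5.212×10^-7 m⁴.
T_max = τ_allow·J/r = 6.65×10^7 × 5.212×10^-7 / 0.0240 = 1444 N·m.
ω = 2π·108/60 = 11.31 rad/s, so P_max = T_max·ω = 1.633×10^4 W.

16.3 kW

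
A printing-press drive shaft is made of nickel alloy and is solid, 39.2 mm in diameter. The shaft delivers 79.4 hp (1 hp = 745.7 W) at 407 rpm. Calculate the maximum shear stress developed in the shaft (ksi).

ω = 2π·407/60 = 42.62 rad/s, so T = P/ω = 79.4×745.7 / 42.62 = 1389 N·m.
J = πd⁴/32 = π(0.0392)⁴/32 = 2.318×10^-7 m⁴.
τ_max = T·r/J = 1389 × 0.0196 / 2.318×10^-7 = 1.175×10^8 Pa.

17.0 ksi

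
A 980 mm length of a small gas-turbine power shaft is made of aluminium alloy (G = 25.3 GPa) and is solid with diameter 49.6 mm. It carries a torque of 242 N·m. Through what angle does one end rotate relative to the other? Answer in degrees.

0.904°

J = πd⁴/32 = π(0.0496)⁴/32 = 5.942×10^-7 m⁴.
θ = T·L/(G·J) = 242.0 × 0.980 / (25.3×10⁹ × 5.942×10^-7) = 0.01578 rad.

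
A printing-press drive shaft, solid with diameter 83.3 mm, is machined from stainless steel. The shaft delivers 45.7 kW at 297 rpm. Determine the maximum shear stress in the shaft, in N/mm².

12.9 N/mm²

ω = 2π·297/60 = 31.10 rad/s, so T = P/ω = 45.7×10³ / 31.10 = 1469 N·m.
J = πd⁴/32 = π(0.0833)⁴/32 = 4.727×10^-6 m⁴.
τ_max = T·r/J = 1469 × 0.0416 / 4.727×10^-6 = 1.295×10^7 Pa.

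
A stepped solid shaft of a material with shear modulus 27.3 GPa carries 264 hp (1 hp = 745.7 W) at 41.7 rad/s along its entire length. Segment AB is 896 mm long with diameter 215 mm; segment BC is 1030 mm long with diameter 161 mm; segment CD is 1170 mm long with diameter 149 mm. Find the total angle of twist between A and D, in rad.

0.00762 rad

ω = 41.7 rad/s, so T = P/ω = 264×745.7 / 41.70 = 4721 N·m.
J_AB = π(0.215)⁴/32 = 2.10×10^-4 m⁴; J_BC = π(0.161)⁴/32 = 6.60×10^-5 m⁴; J_CD = π(0.149)⁴/32 = 4.84×10^-5 m⁴.
θ = (T/G)·Σ L_i/J_i = (4721/27.3×10⁹)·(0.896/2.10×10^-4 + 1.03/6.60×10^-5 + 1.17/4.84×10^-5) = 7.620×10^-3 rad.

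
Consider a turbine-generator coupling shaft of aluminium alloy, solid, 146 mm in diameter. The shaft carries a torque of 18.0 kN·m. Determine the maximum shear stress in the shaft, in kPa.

29500 kPa

J = πd⁴/32 = π(0.146)⁴/32 = 4.461×10^-5 m⁴.
τ_max = T·r/J = 18000 × 0.0730 / 4.461×10^-5 = 2.946×10^7 Pa.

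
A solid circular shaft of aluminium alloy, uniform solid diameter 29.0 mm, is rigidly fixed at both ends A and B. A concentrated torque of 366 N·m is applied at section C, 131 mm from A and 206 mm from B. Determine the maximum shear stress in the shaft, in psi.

6780 psi

With uniform GJ and both ends fixed, compatibility θ_AC = θ_CB gives T_A·a = T_B·b, together with T_A + T_B = T₀.
T_A = T₀·b/(a+b) = 366.0·206/337.0 = 223.7 N·m; T_B = 142.3 N·m.
τ in each portion: τ_AC = 4.67×10^7 Pa, τ_CB = 2.97×10^7 Pa; maximum is in AC.
τ_max = T_AC·r/J = 223.7·0.0145/6.94×10^-8 = 4.672×10^7 Pa.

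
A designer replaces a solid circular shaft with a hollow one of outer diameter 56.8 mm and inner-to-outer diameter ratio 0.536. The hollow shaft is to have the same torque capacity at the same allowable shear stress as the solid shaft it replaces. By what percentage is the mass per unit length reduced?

24.5 %

Equal τ_max and T ⇒ the solid shaft needs d_s³ = d_o³(1−k⁴), so d_s = 56.8·(1−0.536⁴)^(1/3) = 55.19 mm.
Area ratio A_h/A_s = d_o²(1−k²)/d_s² = (1−k²)/(1−k⁴)^(2/3) = 0.7548.
Mass saving = 1 − 0.7548 = 24.5 %.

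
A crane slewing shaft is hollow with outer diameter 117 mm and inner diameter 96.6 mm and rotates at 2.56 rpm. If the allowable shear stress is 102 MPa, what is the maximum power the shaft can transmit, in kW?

4.60 kW

J = π(d_o⁴ − d_i⁴)/32 = π(0.117⁴ − 0.0966⁴)/32 = 9.848×10^-6 m⁴.
T_max = τ_allow·J/r = 1.02×10^8 × 9.848×10^-6 / 0.0585 = 17170 N·m.
ω = 2π·2.56/60 = 0.2681 rad/s, so P_max = T_max·ω = 4603 W.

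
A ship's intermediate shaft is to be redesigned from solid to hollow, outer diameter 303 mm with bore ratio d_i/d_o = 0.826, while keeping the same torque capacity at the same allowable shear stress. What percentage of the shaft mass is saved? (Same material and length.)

51.8 %

Equal τ_max and T ⇒ the solid shaft needs d_s³ = d_o³(1−k⁴), so d_s = 303·(1−0.826⁴)^(1/3) = 245.9 mm.
Area ratio A_h/A_s = d_o²(1−k²)/d_s² = (1−k²)/(1−k⁴)^(2/3) = 0.4824.
Mass saving = 1 − 0.4824 = 51.8 %.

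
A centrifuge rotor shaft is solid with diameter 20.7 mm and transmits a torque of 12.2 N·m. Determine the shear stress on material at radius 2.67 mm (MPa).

J = πd⁴/32 = π(0.0207)⁴/32 = 1.803×10^-8 m⁴.
Shear stress varies linearly with radius: τ = T·r/J = 12.20 × 0.00267 / 1.803×10^-8 = 1.807×10^6 Pa.

1.81 MPa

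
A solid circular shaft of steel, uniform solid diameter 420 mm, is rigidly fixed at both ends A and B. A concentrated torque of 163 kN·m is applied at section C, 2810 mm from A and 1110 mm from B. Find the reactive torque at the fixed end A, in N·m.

With uniform GJ and both ends fixed, compatibility θ_AC = θ_CB gives T_A·a = T_B·b, together with T_A + T_B = T₀.
T_A = T₀·b/(a+b) = 163000·1110/3920 = 46160 N·m; T_B = 116800 N·m.

46200 N·m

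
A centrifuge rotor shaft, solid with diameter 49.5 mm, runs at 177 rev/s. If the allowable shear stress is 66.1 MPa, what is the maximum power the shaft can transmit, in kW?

1750 kW

J = πd⁴/32 = π(0.0495)⁴/32 = 5.894×10^-7 m⁴.
T_max = τ_allow·J/r = 6.61×10^7 × 5.894×10^-7 / 0.0248 = 1574 N·m.
ω = 2π·177 = 1112 rad/s, so P_max = T_max·ω = 1.751×10^6 W.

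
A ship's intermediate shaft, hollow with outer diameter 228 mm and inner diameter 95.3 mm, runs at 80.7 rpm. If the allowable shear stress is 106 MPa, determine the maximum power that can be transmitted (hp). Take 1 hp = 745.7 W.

2710 hp

J = π(d_o⁴ − d_i⁴)/32 = π(0.228⁴ − 0.0953⁴)/32 = 2.572×10^-4 m⁴.
T_max = τ_allow·J/r = 1.06×10^8 × 2.572×10^-4 / 0.114 = 239200 N·m.
ω = 2π·80.7/60 = 8.451 rad/s, so P_max = T_max·ω = 2.021×10^6 W.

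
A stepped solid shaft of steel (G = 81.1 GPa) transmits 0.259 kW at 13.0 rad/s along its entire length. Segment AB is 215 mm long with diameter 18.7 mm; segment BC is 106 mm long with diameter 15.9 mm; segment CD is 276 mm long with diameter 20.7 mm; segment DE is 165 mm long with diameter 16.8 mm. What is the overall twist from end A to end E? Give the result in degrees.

ω = 13.0 rad/s, so T = P/ω = 0.259×10³ / 13.00 = 19.92 N·m.
J_AB = π(0.0187)⁴/32 = 1.20×10^-8 m⁴; J_BC = π(0.0159)⁴/32 = 6.27×10^-9 m⁴; J_CD = π(0.0207)⁴/32 = 1.80×10^-8 m⁴; J_DE = π(0.0168)⁴/32 = 7.82×10^-9 m⁴.
θ = (T/G)·Σ L_i/J_i = (19.92/81.1×10⁹)·(0.215/1.20×10^-8 + 0.106/6.27×10^-9 + 0.276/1.80×10^-8 + 0.165/7.82×10^-9) = 0.01749 rad.

1.00°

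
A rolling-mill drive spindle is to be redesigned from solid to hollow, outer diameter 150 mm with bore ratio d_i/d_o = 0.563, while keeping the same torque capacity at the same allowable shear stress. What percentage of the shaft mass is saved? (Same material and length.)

Equal τ_max and T ⇒ the solid shaft needs d_s³ = d_o³(1−k⁴), so d_s = 150·(1−0.563⁴)^(1/3) = 144.8 mm.
Area ratio A_h/A_s = d_o²(1−k²)/d_s² = (1−k²)/(1−k⁴)^(2/3) = 0.7330.
Mass saving = 1 − 0.7330 = 26.7 %.

26.7 %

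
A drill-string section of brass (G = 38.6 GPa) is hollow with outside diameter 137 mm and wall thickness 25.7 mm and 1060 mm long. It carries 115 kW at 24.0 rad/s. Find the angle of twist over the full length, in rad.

ω = 24.0 rad/s, so T = P/ω = 115×10³ / 24.00 = 4792 N·m.
J = π(d_o⁴ − d_i⁴)/32 = π(0.137⁴ − 0.0856⁴)/32 = 2.931×10^-5 m⁴.
θ = T·L/(G·J) = 4792 × 1.06 / (38.6×10⁹ × 2.931×10^-5) = 4.489×10^-3 rad.

0.00449 rad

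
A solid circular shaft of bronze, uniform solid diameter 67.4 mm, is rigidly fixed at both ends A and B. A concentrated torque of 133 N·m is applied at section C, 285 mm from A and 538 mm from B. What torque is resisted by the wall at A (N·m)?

With uniform GJ and both ends fixed, compatibility θ_AC = θ_CB gives T_A·a = T_B·b, together with T_A + T_B = T₀.
T_A = T₀·b/(a+b) = 133.0·538/823.0 = 86.94 N·m; T_B = 46.06 N·m.

86.9 N·m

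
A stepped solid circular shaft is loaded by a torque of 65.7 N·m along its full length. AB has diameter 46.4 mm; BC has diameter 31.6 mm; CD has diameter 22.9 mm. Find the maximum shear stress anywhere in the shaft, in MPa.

Under the same torque, τ_max = 16T/(πd³) is largest where d is smallest — segment CD (d = 22.9 mm).
τ_max = 16·65.70/(π·(0.0229)³) = 2.786×10^7 Pa.

27.9 MPa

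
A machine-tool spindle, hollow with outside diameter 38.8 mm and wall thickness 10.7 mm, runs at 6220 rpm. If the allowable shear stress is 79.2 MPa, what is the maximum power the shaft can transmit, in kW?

568 kW

J = π(d_o⁴ − d_i⁴)/32 = π(0.0388⁴ − 0.0174⁴)/32 = 2.135×10^-7 m⁴.
T_max = τ_allow·J/r = 7.92×10^7 × 2.135×10^-7 / 0.0194 = 871.6 N·m.
ω = 2π·6220/60 = 651.4 rad/s, so P_max = T_max·ω = 5.677×10^5 W.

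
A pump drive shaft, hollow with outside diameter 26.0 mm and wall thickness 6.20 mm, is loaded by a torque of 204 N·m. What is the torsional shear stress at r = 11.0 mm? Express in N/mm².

54.1 N/mm²

J = π(d_o⁴ − d_i⁴)/32 = π(0.0260⁴ − 0.0136⁴)/32 = 4.150×10^-8 m⁴.
Shear stress varies linearly with radius: τ = T·r/J = 204.0 × 0.0110 / 4.150×10^-8 = 5.407×10^7 Pa.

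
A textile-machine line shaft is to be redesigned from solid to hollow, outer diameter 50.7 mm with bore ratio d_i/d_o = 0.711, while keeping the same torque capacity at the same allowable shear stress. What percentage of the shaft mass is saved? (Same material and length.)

Equal τ_max and T ⇒ the solid shaft needs d_s³ = d_o³(1−k⁴), so d_s = 50.7·(1−0.711⁴)^(1/3) = 45.95 mm.
Area ratio A_h/A_s = d_o²(1−k²)/d_s² = (1−k²)/(1−k⁴)^(2/3) = 0.6020.
Mass saving = 1 − 0.6020 = 39.8 %.

39.8 %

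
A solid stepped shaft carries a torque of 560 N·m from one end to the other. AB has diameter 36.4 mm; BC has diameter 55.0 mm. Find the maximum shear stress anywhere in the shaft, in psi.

8580 psi

Under the same torque, τ_max = 16T/(πd³) is largest where d is smallest — segment AB (d = 36.4 mm).
τ_max = 16·560.0/(π·(0.0364)³) = 5.914×10^7 Pa.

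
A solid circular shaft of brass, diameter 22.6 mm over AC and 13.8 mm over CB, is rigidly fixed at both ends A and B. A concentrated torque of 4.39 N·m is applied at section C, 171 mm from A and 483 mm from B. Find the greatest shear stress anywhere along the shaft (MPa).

Compatibility: T_A·a/J_AC = T_B·b/J_CB with T_A + T_B = T₀.
J_AC = 2.56×10^-8 m⁴, J_CB = 3.56×10^-9 m⁴, so T_A = T₀·(J_AC/a)/((J_AC/a)+(J_CB/b)) = 4.184 N·m, T_B = 0.2059 N·m.
τ in each portion: τ_AC = 1.85×10^6 Pa, τ_CB = 3.99×10^5 Pa; maximum is in AC.
τ_max = T_AC·r/J = 4.184·0.0113/2.56×10^-8 = 1.846×10^6 Pa.

1.85 MPa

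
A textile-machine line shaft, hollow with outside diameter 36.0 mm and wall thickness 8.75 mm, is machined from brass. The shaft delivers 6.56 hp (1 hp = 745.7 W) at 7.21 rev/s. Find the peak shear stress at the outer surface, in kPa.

12700 kPa

ω = 2π·7.21 = 45.30 rad/s, so T = P/ω = 6.56×745.7 / 45.30 = 108.0 N·m.
J = π(d_o⁴ − d_i⁴)/32 = π(0.0360⁴ − 0.0185⁴)/32 = 1.534×10^-7 m⁴.
τ_max = T·r/J = 108.0 × 0.0180 / 1.534×10^-7 = 1.267×10^7 Pa.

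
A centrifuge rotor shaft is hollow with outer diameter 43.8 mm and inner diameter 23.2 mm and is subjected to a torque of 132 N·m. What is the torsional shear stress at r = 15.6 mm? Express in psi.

J = π(d_o⁴ − d_i⁴)/32 = π(0.0438⁴ − 0.0232⁴)/32 = 3.329×10^-7 m⁴.
Shear stress varies linearly with radius: τ = T·r/J = 132.0 × 0.0156 / 3.329×10^-7 = 6.186×10^6 Pa.

897 psi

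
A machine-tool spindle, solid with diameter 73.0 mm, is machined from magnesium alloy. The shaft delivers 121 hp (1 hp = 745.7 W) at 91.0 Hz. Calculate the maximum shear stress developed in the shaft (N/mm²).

2.07 N/mm²

ω = 2π·91.0 = 571.8 rad/s, so T = P/ω = 121×745.7 / 571.8 = 157.8 N·m.
J = πd⁴/32 = π(0.0730)⁴/32 = 2.788×10^-6 m⁴.
τ_max = T·r/J = 157.8 × 0.0365 / 2.788×10^-6 = 2.066×10^6 Pa.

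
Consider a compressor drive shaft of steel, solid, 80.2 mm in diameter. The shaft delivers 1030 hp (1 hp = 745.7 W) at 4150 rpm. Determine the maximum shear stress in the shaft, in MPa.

17.4 MPa

ω = 2π·4150/60 = 434.6 rad/s, so T = P/ω = 1030×745.7 / 434.6 = 1767 N·m.
J = πd⁴/32 = π(0.0802)⁴/32 = 4.062×10^-6 m⁴.
τ_max = T·r/J = 1767 × 0.0401 / 4.062×10^-6 = 1.745×10^7 Pa.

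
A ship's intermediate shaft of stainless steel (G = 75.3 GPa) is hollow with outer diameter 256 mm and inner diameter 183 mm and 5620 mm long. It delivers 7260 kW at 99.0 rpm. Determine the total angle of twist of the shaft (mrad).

168 mrad

ω = 2π·99.0/60 = 10.37 rad/s, so T = P/ω = 7260×10³ / 10.37 = 700300 N·m.
J = π(d_o⁴ − d_i⁴)/32 = π(0.256⁴ − 0.183⁴)/32 = 3.116×10^-4 m⁴.
θ = T·L/(G·J) = 700300 × 5.62 / (75.3×10⁹ × 3.116×10^-4) = 0.1678 rad.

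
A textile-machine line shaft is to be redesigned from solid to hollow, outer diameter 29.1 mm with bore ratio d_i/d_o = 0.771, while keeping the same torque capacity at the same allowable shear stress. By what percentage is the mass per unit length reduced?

45.8 %

Equal τ_max and T ⇒ the solid shaft needs d_s³ = d_o³(1−k⁴), so d_s = 29.1·(1−0.771⁴)^(1/3) = 25.16 mm.
Area ratio A_h/A_s = d_o²(1−k²)/d_s² = (1−k²)/(1−k⁴)^(2/3) = 0.5423.
Mass saving = 1 − 0.5423 = 45.8 %.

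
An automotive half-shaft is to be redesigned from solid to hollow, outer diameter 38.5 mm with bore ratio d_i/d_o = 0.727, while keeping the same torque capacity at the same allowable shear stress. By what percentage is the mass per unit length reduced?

41.3 %

Equal τ_max and T ⇒ the solid shaft needs d_s³ = d_o³(1−k⁴), so d_s = 38.5·(1−0.727⁴)^(1/3) = 34.52 mm.
Area ratio A_h/A_s = d_o²(1−k²)/d_s² = (1−k²)/(1−k⁴)^(2/3) = 0.5865.
Mass saving = 1 − 0.5865 = 41.3 %.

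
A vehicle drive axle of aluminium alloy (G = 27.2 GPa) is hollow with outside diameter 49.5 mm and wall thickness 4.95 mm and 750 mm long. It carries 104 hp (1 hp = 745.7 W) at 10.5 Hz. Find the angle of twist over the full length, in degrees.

ω = 2π·10.5 = 65.97 rad/s, so T = P/ω = 104×745.7 / 65.97 = 1176 N·m.
J = π(d_o⁴ − d_i⁴)/32 = π(0.0495⁴ − 0.0396⁴)/32 = 3.480×10^-7 m⁴.
θ = T·L/(G·J) = 1176 × 0.750 / (27.2×10⁹ × 3.480×10^-7) = 0.09314 rad.

5.34°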